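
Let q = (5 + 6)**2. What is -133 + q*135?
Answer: 16202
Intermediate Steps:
q = 121 (q = 11**2 = 121)
-133 + q*135 = -133 + 121*135 = -133 + 16335 = 16202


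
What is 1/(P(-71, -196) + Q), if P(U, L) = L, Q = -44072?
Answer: -1/44268 ≈ -2.2590e-5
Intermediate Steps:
1/(P(-71, -196) + Q) = 1/(-196 - 44072) = 1/(-44268) = -1/44268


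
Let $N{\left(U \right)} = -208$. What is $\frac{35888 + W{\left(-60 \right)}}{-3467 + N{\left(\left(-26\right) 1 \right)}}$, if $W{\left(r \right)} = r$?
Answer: $- \frac{35828}{3675} \approx -9.7491$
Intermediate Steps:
$\frac{35888 + W{\left(-60 \right)}}{-3467 + N{\left(\left(-26\right) 1 \right)}} = \frac{35888 - 60}{-3467 - 208} = \frac{35828}{-3675} = 35828 \left(- \frac{1}{3675}\right) = - \frac{35828}{3675}$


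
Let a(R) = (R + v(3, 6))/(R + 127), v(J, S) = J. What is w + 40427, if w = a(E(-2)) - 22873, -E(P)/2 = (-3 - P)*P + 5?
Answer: 1983591/113 ≈ 17554.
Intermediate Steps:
E(P) = -10 - 2*P*(-3 - P) (E(P) = -2*((-3 - P)*P + 5) = -2*(P*(-3 - P) + 5) = -2*(5 + P*(-3 - P)) = -10 - 2*P*(-3 - P))
a(R) = (3 + R)/(127 + R) (a(R) = (R + 3)/(R + 127) = (3 + R)/(127 + R))
w = -2584660/113 (w = (3 + (-10 + 2*(-2)² + 6*(-2)))/(127 + (-10 + 2*(-2)² + 6*(-2))) - 22873 = (3 + (-10 + 2*4 - 12))/(127 + (-10 + 2*4 - 12)) - 22873 = (3 + (-10 + 8 - 12))/(127 + (-10 + 8 - 12)) - 22873 = (3 - 14)/(127 - 14) - 22873 = -11/113 - 22873 = -2584660/113 ≈ -22873.)
w + 40427 = -2584660/113 + 40427 = 1983591/113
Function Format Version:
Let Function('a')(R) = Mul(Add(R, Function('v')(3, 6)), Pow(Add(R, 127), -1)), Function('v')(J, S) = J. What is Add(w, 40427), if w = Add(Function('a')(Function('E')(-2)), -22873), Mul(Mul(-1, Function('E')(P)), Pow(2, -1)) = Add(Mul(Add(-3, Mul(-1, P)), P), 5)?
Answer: Rational(1983591, 113) ≈ 17554.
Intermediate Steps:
Function('E')(P) = Add(-10, Mul(-2, P, Add(-3, Mul(-1, P)))) (Function('E')(P) = Mul(-2, Add(Mul(Add(-3, Mul(-1, P)), P), 5)) = Mul(-2, Add(Mul(P, Add(-3, Mul(-1, P))), 5)) = Mul(-2, Add(5, Mul(P, Add(-3, Mul(-1, P))))) = Add(-10, Mul(-2, P, Add(-3, Mul(-1, P)))))
Function('a')(R) = Mul(Pow(Add(127, R), -1), Add(3, R)) (Function('a')(R) = Mul(Add(R, 3), Pow(Add(R, 127), -1)) = Mul(Add(3, R), Pow(Add(127, R), -1)) = Mul(Pow(Add(127, R), -1), Add(3, R)))
w = Rational(-2584660, 113) (w = Add(Mul(Pow(Add(127, Add(-10, Mul(2, Pow(-2, 2)), Mul(6, -2))), -1), Add(3, Add(-10, Mul(2, Pow(-2, 2)), Mul(6, -2)))), -22873) = Add(Mul(Pow(Add(127, Add(-10, Mul(2, 4), -12)), -1), Add(3, Add(-10, Mul(2, 4), -12))), -22873) = Add(Mul(Pow(Add(127, Add(-10, 8, -12)), -1), Add(3, Add(-10, 8, -12))), -22873) = Add(Mul(Pow(Add(127, -14), -1), Add(3, -14)), -22873) = Add(Mul(Pow(113, -1), -11), -22873) = Add(Mul(Rational(1, 113), -11), -22873) = Add(Rational(-11, 113), -22873) = Rational(-2584660, 113) ≈ -22873.)
Add(w, 40427) = Add(Rational(-2584660, 113), 40427) = Rational(1983591, 113)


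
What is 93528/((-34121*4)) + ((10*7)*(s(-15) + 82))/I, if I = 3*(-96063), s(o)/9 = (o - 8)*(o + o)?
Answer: -1978789858/893936079 ≈ -2.2136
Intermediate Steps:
s(o) = 18*o*(-8 + o) (s(o) = 9*((o - 8)*(o + o)) = 9*((-8 + o)*(2*o)) = 9*(2*o*(-8 + o)) = 18*o*(-8 + o))
I = -288189
93528/((-34121*4)) + ((10*7)*(s(-15) + 82))/I = 93528/((-34121*4)) + ((10*7)*(18*(-15)*(-8 - 15) + 82))/(-288189) = 93528/(-136484) + (70*(18*(-15)*(-23) + 82))*(-1/288189) = 93528*(-1/136484) + (70*(6210 + 82))*(-1/288189) = -23382/34121 + (70*6292)*(-1/288189) = -23382/34121 + 440440*(-1/288189) = -23382/34121 - 40040/26199 = -1978789858/893936079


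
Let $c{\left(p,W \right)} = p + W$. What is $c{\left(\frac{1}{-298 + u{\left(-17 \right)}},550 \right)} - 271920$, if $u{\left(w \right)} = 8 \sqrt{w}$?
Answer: $- \frac{12196996169}{44946} - \frac{2 i \sqrt{17}}{22473} \approx -2.7137 \cdot 10^{5} - 0.00036694 i$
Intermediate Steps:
$c{\left(p,W \right)} = W + p$
$c{\left(\frac{1}{-298 + u{\left(-17 \right)}},550 \right)} - 271920 = \left(550 + \frac{1}{-298 + 8 \sqrt{-17}}\right) - 271920 = \left(550 + \frac{1}{-298 + 8 i \sqrt{17}}\right) - 271920 = -271370 + \frac{1}{-298 + 8 i \sqrt{17}}$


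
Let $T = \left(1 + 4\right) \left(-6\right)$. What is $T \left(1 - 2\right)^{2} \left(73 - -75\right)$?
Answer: $-4440$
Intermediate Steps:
$T = -30$ ($T = 5 \left(-6\right) = -30$)
$T \left(1 - 2\right)^{2} \left(73 - -75\right) = - 30 \left(1 - 2\right)^{2} \left(73 - -75\right) = - 30 \left(-1\right)^{2} \left(73 + 75\right) = \left(-30\right) 1 \cdot 148 = \left(-30\right) 148 = -4440$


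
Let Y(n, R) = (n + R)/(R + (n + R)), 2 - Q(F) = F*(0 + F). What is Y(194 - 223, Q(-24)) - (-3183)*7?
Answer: 26225340/1177 ≈ 22282.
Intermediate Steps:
Q(F) = 2 - F**2 (Q(F) = 2 - F*(0 + F) = 2 - F*F = 2 - F**2)
Y(n, R) = (R + n)/(n + 2*R) (Y(n, R) = (R + n)/(R + (R + n)) = (R + n)/(n + 2*R))
Y(194 - 223, Q(-24)) - (-3183)*7 = ((2 - 1*(-24)**2) + (194 - 223))/((194 - 223) + 2*(2 - 1*(-24)**2)) - (-3183)*7 = ((2 - 1*576) - 29)/(-29 + 2*(2 - 1*576)) - 1*(-22281) = ((2 - 576) - 29)/(-29 + 2*(2 - 576)) + 22281 = (-574 - 29)/(-29 + 2*(-574)) + 22281 = -603/(-29 - 1148) + 22281 = -603/(-1177) + 22281 = -1/1177*(-603) + 22281 = 603/1177 + 22281 = 26225340/1177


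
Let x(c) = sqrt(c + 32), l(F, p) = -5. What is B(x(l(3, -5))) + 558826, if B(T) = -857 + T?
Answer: 557969 + 3*sqrt(3) ≈ 5.5797e+5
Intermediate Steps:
x(c) = sqrt(32 + c)
B(x(l(3, -5))) + 558826 = (-857 + sqrt(32 - 5)) + 558826 = (-857 + sqrt(27)) + 558826 = (-857 + 3*sqrt(3)) + 558826 = 557969 + 3*sqrt(3)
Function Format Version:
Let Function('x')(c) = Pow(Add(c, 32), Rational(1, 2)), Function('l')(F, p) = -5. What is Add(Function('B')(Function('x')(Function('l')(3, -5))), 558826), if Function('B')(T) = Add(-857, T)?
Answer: Add(557969, Mul(3, Pow(3, Rational(1, 2)))) ≈ 5.5797e+5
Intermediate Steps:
Function('x')(c) = Pow(Add(32, c), Rational(1, 2))
Add(Function('B')(Function('x')(Function('l')(3, -5))), 558826) = Add(Add(-857, Pow(Add(32, -5), Rational(1, 2))), 558826) = Add(Add(-857, Pow(27, Rational(1, 2))), 558826) = Add(Add(-857, Mul(3, Pow(3, Rational(1, 2)))), 558826) = Add(557969, Mul(3, Pow(3, Rational(1, 2))))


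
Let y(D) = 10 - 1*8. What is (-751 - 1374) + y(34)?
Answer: -2123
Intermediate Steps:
y(D) = 2 (y(D) = 10 - 8 = 2)
(-751 - 1374) + y(34) = (-751 - 1374) + 2 = -2125 + 2 = -2123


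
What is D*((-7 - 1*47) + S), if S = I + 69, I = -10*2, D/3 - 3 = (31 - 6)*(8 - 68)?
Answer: 22455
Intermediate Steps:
D = -4491 (D = 9 + 3*((31 - 6)*(8 - 68)) = 9 + 3*(25*(-60)) = 9 + 3*(-1500) = 9 - 4500 = -4491)
I = -20
S = 49 (S = -20 + 69 = 49)
D*((-7 - 1*47) + S) = -4491*((-7 - 1*47) + 49) = -4491*((-7 - 47) + 49) = -4491*(-54 + 49) = -4491*(-5) = 22455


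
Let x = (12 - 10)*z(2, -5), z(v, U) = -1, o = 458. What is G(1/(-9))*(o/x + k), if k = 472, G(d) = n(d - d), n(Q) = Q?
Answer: 0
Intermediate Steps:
G(d) = 0 (G(d) = d - d = 0)
x = -2 (x = (12 - 10)*(-1) = 2*(-1) = -2)
G(1/(-9))*(o/x + k) = 0*(458/(-2) + 472) = 0*(458*(-1/2) + 472) = 0*(-229 + 472) = 0*243 = 0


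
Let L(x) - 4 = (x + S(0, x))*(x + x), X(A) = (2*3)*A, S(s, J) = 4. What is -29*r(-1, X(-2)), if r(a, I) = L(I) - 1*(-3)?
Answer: -5771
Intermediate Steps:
X(A) = 6*A
L(x) = 4 + 2*x*(4 + x) (L(x) = 4 + (x + 4)*(x + x) = 4 + (4 + x)*(2*x) = 4 + 2*x*(4 + x))
r(a, I) = 7 + 2*I² + 8*I (r(a, I) = (4 + 2*I² + 8*I) - 1*(-3) = (4 + 2*I² + 8*I) + 3 = 7 + 2*I² + 8*I)
-29*r(-1, X(-2)) = -29*(7 + 2*(6*(-2))² + 8*(6*(-2))) = -29*(7 + 2*(-12)² + 8*(-12)) = -29*(7 + 2*144 - 96) = -29*(7 + 288 - 96) = -29*199 = -5771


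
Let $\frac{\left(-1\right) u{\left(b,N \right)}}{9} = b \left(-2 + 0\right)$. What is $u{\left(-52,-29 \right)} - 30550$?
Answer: $-31486$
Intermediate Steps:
$u{\left(b,N \right)} = 18 b$ ($u{\left(b,N \right)} = - 9 b \left(-2 + 0\right) = - 9 b \left(-2\right) = - 9 \left(- 2 b\right) = 18 b$)
$u{\left(-52,-29 \right)} - 30550 = 18 \left(-52\right) - 30550 = -936 - 30550 = -31486$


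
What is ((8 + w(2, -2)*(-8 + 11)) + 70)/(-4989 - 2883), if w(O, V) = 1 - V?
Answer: -29/2624 ≈ -0.011052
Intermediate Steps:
((8 + w(2, -2)*(-8 + 11)) + 70)/(-4989 - 2883) = ((8 + (1 - 1*(-2))*(-8 + 11)) + 70)/(-4989 - 2883) = ((8 + (1 + 2)*3) + 70)/(-7872) = ((8 + 3*3) + 70)*(-1/7872) = ((8 + 9) + 70)*(-1/7872) = (17 + 70)*(-1/7872) = 87*(-1/7872) = -29/2624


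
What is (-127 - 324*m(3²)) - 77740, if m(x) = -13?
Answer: -73655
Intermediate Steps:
(-127 - 324*m(3²)) - 77740 = (-127 - 324*(-13)) - 77740 = (-127 + 4212) - 77740 = 4085 - 77740 = -73655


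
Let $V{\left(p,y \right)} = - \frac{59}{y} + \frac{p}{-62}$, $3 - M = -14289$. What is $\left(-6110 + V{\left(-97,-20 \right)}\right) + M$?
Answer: $\frac{5075639}{620} \approx 8186.5$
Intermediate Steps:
$M = 14292$ ($M = 3 - -14289 = 3 + 14289 = 14292$)
$V{\left(p,y \right)} = - \frac{59}{y} - \frac{p}{62}$ ($V{\left(p,y \right)} = - \frac{59}{y} + p \left(- \frac{1}{62}\right) = - \frac{59}{y} - \frac{p}{62}$)
$\left(-6110 + V{\left(-97,-20 \right)}\right) + M = \left(-6110 - \left(- \frac{97}{62} + \frac{59}{-20}\right)\right) + 14292 = \left(-6110 + \left(\left(-59\right) \left(- \frac{1}{20}\right) + \frac{97}{62}\right)\right) + 14292 = \left(-6110 + \left(\frac{59}{20} + \frac{97}{62}\right)\right) + 14292 = \left(-6110 + \frac{2799}{620}\right) + 14292 = - \frac{3785401}{620} + 14292 = \frac{5075639}{620}$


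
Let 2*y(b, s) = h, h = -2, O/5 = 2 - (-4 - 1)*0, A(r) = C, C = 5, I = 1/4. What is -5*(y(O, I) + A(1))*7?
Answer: -140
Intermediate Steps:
I = ¼ ≈ 0.25000
A(r) = 5
O = 10 (O = 5*(2 - (-4 - 1)*0) = 5*(2 - (-5)*0) = 5*(2 - 1*0) = 5*(2 + 0) = 5*2 = 10)
y(b, s) = -1 (y(b, s) = (½)*(-2) = -1)
-5*(y(O, I) + A(1))*7 = -5*(-1 + 5)*7 = -5*4*7 = -20*7 = -140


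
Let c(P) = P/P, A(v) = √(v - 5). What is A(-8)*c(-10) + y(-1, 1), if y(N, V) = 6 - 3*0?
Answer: 6 + I*√13 ≈ 6.0 + 3.6056*I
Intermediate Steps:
A(v) = √(-5 + v)
c(P) = 1
y(N, V) = 6 (y(N, V) = 6 + 0 = 6)
A(-8)*c(-10) + y(-1, 1) = √(-5 - 8)*1 + 6 = √(-13)*1 + 6 = (I*√13)*1 + 6 = I*√13 + 6 = 6 + I*√13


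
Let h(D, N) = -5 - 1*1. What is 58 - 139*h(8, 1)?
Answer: 892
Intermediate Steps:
h(D, N) = -6 (h(D, N) = -5 - 1 = -6)
58 - 139*h(8, 1) = 58 - 139*(-6) = 58 + 834 = 892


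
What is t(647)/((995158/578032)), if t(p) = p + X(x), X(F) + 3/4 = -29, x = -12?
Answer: 178395126/497579 ≈ 358.53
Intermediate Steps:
X(F) = -119/4 (X(F) = -¾ - 29 = -119/4)
t(p) = -119/4 + p (t(p) = p - 119/4 = -119/4 + p)
t(647)/((995158/578032)) = (-119/4 + 647)/((995158/578032)) = 2469/(4*((995158*(1/578032)))) = 2469/(4*(497579/289016)) = (2469/4)*(289016/497579) = 178395126/497579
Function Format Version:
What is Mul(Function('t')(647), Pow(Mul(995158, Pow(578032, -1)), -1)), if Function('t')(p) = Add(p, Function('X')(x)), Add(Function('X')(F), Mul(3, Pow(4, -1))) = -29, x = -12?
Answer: Rational(178395126, 497579) ≈ 358.53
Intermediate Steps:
Function('X')(F) = Rational(-119, 4) (Function('X')(F) = Add(Rational(-3, 4), -29) = Rational(-119, 4))
Function('t')(p) = Add(Rational(-119, 4), p) (Function('t')(p) = Add(p, Rational(-119, 4)) = Add(Rational(-119, 4), p))
Mul(Function('t')(647), Pow(Mul(995158, Pow(578032, -1)), -1)) = Mul(Add(Rational(-119, 4), 647), Pow(Mul(995158, Pow(578032, -1)), -1)) = Mul(Rational(2469, 4), Pow(Mul(995158, Rational(1, 578032)), -1)) = Mul(Rational(2469, 4), Pow(Rational(497579, 289016), -1)) = Mul(Rational(2469, 4), Rational(289016, 497579)) = Rational(178395126, 497579)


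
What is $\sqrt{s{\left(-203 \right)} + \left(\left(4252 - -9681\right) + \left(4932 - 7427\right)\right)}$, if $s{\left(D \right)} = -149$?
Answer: $\sqrt{11289} \approx 106.25$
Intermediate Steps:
$\sqrt{s{\left(-203 \right)} + \left(\left(4252 - -9681\right) + \left(4932 - 7427\right)\right)} = \sqrt{-149 + \left(\left(4252 - -9681\right) + \left(4932 - 7427\right)\right)} = \sqrt{-149 + \left(\left(4252 + 9681\right) + \left(4932 - 7427\right)\right)} = \sqrt{-149 + \left(13933 - 2495\right)} = \sqrt{-149 + 11438} = \sqrt{11289}$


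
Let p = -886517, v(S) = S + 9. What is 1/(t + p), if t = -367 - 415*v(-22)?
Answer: -1/881489 ≈ -1.1344e-6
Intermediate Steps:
v(S) = 9 + S
t = 5028 (t = -367 - 415*(9 - 22) = -367 - 415*(-13) = -367 + 5395 = 5028)
1/(t + p) = 1/(5028 - 886517) = 1/(-881489) = -1/881489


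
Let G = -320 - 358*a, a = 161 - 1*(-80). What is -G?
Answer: 86598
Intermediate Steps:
a = 241 (a = 161 + 80 = 241)
G = -86598 (G = -320 - 358*241 = -320 - 86278 = -86598)
-G = -1*(-86598) = 86598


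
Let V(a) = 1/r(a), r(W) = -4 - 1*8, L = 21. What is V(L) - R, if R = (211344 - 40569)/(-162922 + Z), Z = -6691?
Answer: 1879687/2035356 ≈ 0.92352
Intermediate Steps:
r(W) = -12 (r(W) = -4 - 8 = -12)
V(a) = -1/12 (V(a) = 1/(-12) = -1/12)
R = -170775/169613 (R = (211344 - 40569)/(-162922 - 6691) = 170775/(-169613) = 170775*(-1/169613) = -170775/169613 ≈ -1.0069)
V(L) - R = -1/12 - 1*(-170775/169613) = -1/12 + 170775/169613 = 1879687/2035356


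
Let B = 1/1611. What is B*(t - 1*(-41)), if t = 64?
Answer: 35/537 ≈ 0.065177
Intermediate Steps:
B = 1/1611 ≈ 0.00062073
B*(t - 1*(-41)) = (64 - 1*(-41))/1611 = (64 + 41)/1611 = (1/1611)*105 = 35/537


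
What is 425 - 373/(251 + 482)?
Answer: 311152/733 ≈ 424.49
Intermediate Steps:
425 - 373/(251 + 482) = 425 - 373/733 = 311152/733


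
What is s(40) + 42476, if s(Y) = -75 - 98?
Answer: 42303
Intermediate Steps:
s(Y) = -173
s(40) + 42476 = -173 + 42476 = 42303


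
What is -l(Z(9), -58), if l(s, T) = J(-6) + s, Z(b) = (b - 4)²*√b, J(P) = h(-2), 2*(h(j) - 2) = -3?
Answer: -151/2 ≈ -75.500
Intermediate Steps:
h(j) = ½ (h(j) = 2 + (½)*(-3) = 2 - 3/2 = ½)
J(P) = ½
Z(b) = √b*(-4 + b)² (Z(b) = (-4 + b)²*√b = √b*(-4 + b)²)
l(s, T) = ½ + s
-l(Z(9), -58) = -(½ + √9*(-4 + 9)²) = -(½ + 3*5²) = -(½ + 3*25) = -(½ + 75) = -1*151/2 = -151/2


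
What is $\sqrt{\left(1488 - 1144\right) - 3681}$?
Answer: $i \sqrt{3337} \approx 57.767 i$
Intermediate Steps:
$\sqrt{\left(1488 - 1144\right) - 3681} = \sqrt{344 - 3681} = \sqrt{-3337} = i \sqrt{3337}$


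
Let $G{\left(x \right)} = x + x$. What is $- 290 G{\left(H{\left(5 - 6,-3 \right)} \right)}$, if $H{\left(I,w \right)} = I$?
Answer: $580$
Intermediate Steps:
$G{\left(x \right)} = 2 x$
$- 290 G{\left(H{\left(5 - 6,-3 \right)} \right)} = - 290 \cdot 2 \left(5 - 6\right) = - 290 \cdot 2 \left(-1\right) = \left(-290\right) \left(-2\right) = 580$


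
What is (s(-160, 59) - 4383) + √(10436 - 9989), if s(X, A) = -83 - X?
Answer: -4306 + √447 ≈ -4284.9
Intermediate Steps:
(s(-160, 59) - 4383) + √(10436 - 9989) = ((-83 - 1*(-160)) - 4383) + √(10436 - 9989) = ((-83 + 160) - 4383) + √447 = (77 - 4383) + √447 = -4306 + √447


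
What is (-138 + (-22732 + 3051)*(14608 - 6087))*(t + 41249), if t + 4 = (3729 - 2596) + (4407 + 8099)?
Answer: -9204153220076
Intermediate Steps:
t = 13635 (t = -4 + ((3729 - 2596) + (4407 + 8099)) = -4 + (1133 + 12506) = -4 + 13639 = 13635)
(-138 + (-22732 + 3051)*(14608 - 6087))*(t + 41249) = (-138 + (-22732 + 3051)*(14608 - 6087))*(13635 + 41249) = (-138 - 19681*8521)*54884 = (-138 - 167701801)*54884 = -167701939*54884 = -9204153220076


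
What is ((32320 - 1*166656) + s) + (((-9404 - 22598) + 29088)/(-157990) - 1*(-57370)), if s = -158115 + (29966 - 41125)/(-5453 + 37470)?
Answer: -594563683697551/2529182915 ≈ -2.3508e+5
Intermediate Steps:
s = -5062379114/32017 (s = -158115 - 11159/32017 = -5062379114/32017 ≈ -1.5812e+5)
((32320 - 1*166656) + s) + (((-9404 - 22598) + 29088)/(-157990) - 1*(-57370)) = ((32320 - 1*166656) - 5062379114/32017) + (((-9404 - 22598) + 29088)/(-157990) - 1*(-57370)) = ((32320 - 166656) - 5062379114/32017) + ((-32002 + 29088)*(-1/157990) + 57370) = (-134336 - 5062379114/32017) + (-2914*(-1/157990) + 57370) = -9363414826/32017 + (1457/78995 + 57370) = -9363414826/32017 + 4531944607/78995 = -594563683697551/2529182915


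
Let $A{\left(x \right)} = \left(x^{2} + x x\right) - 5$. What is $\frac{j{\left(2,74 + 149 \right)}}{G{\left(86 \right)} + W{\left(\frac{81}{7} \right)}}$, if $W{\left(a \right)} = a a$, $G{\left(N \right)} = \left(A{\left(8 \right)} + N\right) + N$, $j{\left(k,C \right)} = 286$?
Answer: $\frac{7007}{10508} \approx 0.66683$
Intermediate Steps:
$A{\left(x \right)} = -5 + 2 x^{2}$ ($A{\left(x \right)} = \left(x^{2} + x^{2}\right) - 5 = 2 x^{2} - 5 = -5 + 2 x^{2}$)
$G{\left(N \right)} = 123 + 2 N$ ($G{\left(N \right)} = \left(\left(-5 + 2 \cdot 8^{2}\right) + N\right) + N = \left(\left(-5 + 2 \cdot 64\right) + N\right) + N = \left(\left(-5 + 128\right) + N\right) + N = \left(123 + N\right) + N = 123 + 2 N$)
$W{\left(a \right)} = a^{2}$
$\frac{j{\left(2,74 + 149 \right)}}{G{\left(86 \right)} + W{\left(\frac{81}{7} \right)}} = \frac{286}{\left(123 + 2 \cdot 86\right) + \left(\frac{81}{7}\right)^{2}} = \frac{286}{\left(123 + 172\right) + \left(81 \cdot \frac{1}{7}\right)^{2}} = \frac{286}{295 + \left(\frac{81}{7}\right)^{2}} = \frac{286}{295 + \frac{6561}{49}} = \frac{286}{\frac{21016}{49}} = 286 \cdot \frac{49}{21016} = \frac{7007}{10508}$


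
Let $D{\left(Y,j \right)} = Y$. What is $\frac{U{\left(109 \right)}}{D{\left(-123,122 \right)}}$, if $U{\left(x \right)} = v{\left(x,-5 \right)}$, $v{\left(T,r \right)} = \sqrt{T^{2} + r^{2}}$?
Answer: $- \frac{\sqrt{11906}}{123} \approx -0.88711$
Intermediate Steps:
$U{\left(x \right)} = \sqrt{25 + x^{2}}$ ($U{\left(x \right)} = \sqrt{x^{2} + \left(-5\right)^{2}} = \sqrt{x^{2} + 25} = \sqrt{25 + x^{2}}$)
$\frac{U{\left(109 \right)}}{D{\left(-123,122 \right)}} = \frac{\sqrt{25 + 109^{2}}}{-123} = \sqrt{25 + 11881} \left(- \frac{1}{123}\right) = \sqrt{11906} \left(- \frac{1}{123}\right) = - \frac{\sqrt{11906}}{123}$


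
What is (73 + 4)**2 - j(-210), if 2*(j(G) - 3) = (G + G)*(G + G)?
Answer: -82274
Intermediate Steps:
j(G) = 3 + 2*G**2 (j(G) = 3 + ((G + G)*(G + G))/2 = 3 + ((2*G)*(2*G))/2 = 3 + (4*G**2)/2 = 3 + 2*G**2)
(73 + 4)**2 - j(-210) = (73 + 4)**2 - (3 + 2*(-210)**2) = 77**2 - (3 + 2*44100) = 5929 - (3 + 88200) = 5929 - 1*88203 = 5929 - 88203 = -82274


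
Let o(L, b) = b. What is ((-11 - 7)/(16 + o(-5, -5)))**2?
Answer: 324/121 ≈ 2.6777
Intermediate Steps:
((-11 - 7)/(16 + o(-5, -5)))**2 = ((-11 - 7)/(16 - 5))**2 = (-18/11)**2 = 324/121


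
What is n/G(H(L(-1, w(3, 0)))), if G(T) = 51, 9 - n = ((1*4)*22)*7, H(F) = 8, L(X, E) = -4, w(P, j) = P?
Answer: -607/51 ≈ -11.902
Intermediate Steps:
n = -607 (n = 9 - (1*4)*22*7 = 9 - 4*22*7 = 9 - 88*7 = 9 - 1*616 = 9 - 616 = -607)
n/G(H(L(-1, w(3, 0)))) = -607/51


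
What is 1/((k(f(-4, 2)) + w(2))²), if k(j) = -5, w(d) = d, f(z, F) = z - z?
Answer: ⅑ ≈ 0.11111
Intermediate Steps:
f(z, F) = 0
1/((k(f(-4, 2)) + w(2))²) = 1/((-5 + 2)²) = 1/((-3)²) = 1/9 = ⅑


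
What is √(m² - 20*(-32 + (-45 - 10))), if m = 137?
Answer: √20509 ≈ 143.21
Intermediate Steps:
√(m² - 20*(-32 + (-45 - 10))) = √(137² - 20*(-32 + (-45 - 10))) = √(18769 - 20*(-32 - 55)) = √(18769 - 20*(-87)) = √(18769 + 1740) = √20509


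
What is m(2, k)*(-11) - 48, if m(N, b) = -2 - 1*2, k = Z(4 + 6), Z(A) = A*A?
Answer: -4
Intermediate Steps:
Z(A) = A**2
k = 100 (k = (4 + 6)**2 = 10**2 = 100)
m(N, b) = -4 (m(N, b) = -2 - 2 = -4)
m(2, k)*(-11) - 48 = -4*(-11) - 48 = 44 - 48 = -4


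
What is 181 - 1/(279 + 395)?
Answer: 121993/674 ≈ 181.00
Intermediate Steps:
181 - 1/(279 + 395) = 181 - 1/674 = 121993/674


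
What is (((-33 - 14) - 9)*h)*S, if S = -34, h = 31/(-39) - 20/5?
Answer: -356048/39 ≈ -9129.4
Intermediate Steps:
h = -187/39 (h = 31*(-1/39) - 20*⅕ = -31/39 - 4 = -187/39 ≈ -4.7949)
(((-33 - 14) - 9)*h)*S = (((-33 - 14) - 9)*(-187/39))*(-34) = ((-47 - 9)*(-187/39))*(-34) = -56*(-187/39)*(-34) = (10472/39)*(-34) = -356048/39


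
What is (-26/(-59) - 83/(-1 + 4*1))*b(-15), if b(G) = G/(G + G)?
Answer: -4819/354 ≈ -13.613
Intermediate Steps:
b(G) = 1/2 (b(G) = G/((2*G)) = (1/(2*G))*G = 1/2)
(-26/(-59) - 83/(-1 + 4*1))*b(-15) = (-26/(-59) - 83/(-1 + 4*1))*(1/2) = (-26*(-1/59) - 83/(-1 + 4))*(1/2) = (26/59 - 83/3)*(1/2) = -4819/177*1/2 = -4819/354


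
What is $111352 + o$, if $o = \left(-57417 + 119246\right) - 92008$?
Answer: $81173$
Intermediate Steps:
$o = -30179$ ($o = 61829 - 92008 = -30179$)
$111352 + o = 111352 - 30179 = 81173$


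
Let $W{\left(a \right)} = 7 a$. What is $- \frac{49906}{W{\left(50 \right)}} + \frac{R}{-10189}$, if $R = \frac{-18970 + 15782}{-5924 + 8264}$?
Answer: $- \frac{29746767794}{208619775} \approx -142.59$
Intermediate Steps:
$R = - \frac{797}{585}$ ($R = - \frac{3188}{2340} = \left(-3188\right) \frac{1}{2340} = - \frac{797}{585} \approx -1.3624$)
$- \frac{49906}{W{\left(50 \right)}} + \frac{R}{-10189} = - \frac{49906}{7 \cdot 50} - \frac{797}{585 \left(-10189\right)} = - \frac{49906}{350} - - \frac{797}{5960565} = \left(-49906\right) \frac{1}{350} + \frac{797}{5960565} = - \frac{24953}{175} + \frac{797}{5960565} = - \frac{29746767794}{208619775}$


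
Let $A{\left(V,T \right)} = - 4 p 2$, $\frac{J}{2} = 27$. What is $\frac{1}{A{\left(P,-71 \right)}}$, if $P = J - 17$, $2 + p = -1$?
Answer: $\frac{1}{24} \approx 0.041667$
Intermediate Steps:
$p = -3$ ($p = -2 - 1 = -3$)
$J = 54$ ($J = 2 \cdot 27 = 54$)
$P = 37$ ($P = 54 - 17 = 37$)
$A{\left(V,T \right)} = 24$ ($A{\left(V,T \right)} = \left(-4\right) \left(-3\right) 2 = 12 \cdot 2 = 24$)
$\frac{1}{A{\left(P,-71 \right)}} = \frac{1}{24}$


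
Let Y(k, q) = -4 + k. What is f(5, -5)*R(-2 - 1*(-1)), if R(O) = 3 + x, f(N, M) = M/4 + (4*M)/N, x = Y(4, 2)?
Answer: -63/4 ≈ -15.750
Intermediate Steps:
x = 0 (x = -4 + 4 = 0)
f(N, M) = M/4 + 4*M/N (f(N, M) = M*(¼) + 4*M/N = M/4 + 4*M/N)
R(O) = 3 (R(O) = 3 + 0 = 3)
f(5, -5)*R(-2 - 1*(-1)) = ((¼)*(-5)*(16 + 5)/5)*3 = ((¼)*(-5)*(⅕)*21)*3 = -21/4*3 = -63/4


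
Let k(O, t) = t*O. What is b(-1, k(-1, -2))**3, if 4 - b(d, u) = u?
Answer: 8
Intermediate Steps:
k(O, t) = O*t
b(d, u) = 4 - u
b(-1, k(-1, -2))**3 = (4 - (-1)*(-2))**3 = (4 - 1*2)**3 = (4 - 2)**3 = 2**3 = 8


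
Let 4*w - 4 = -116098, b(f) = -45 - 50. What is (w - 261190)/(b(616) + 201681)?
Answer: -580427/403172 ≈ -1.4397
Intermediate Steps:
b(f) = -95
w = -58047/2 (w = 1 + (¼)*(-116098) = 1 - 58049/2 = -58047/2 ≈ -29024.)
(w - 261190)/(b(616) + 201681) = (-58047/2 - 261190)/(-95 + 201681) = -580427/2/201586 = -580427/2*1/201586 = -580427/403172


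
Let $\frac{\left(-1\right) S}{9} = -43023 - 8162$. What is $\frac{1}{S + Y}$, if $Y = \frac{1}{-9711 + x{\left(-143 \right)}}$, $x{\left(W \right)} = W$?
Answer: $\frac{9854}{4539392909} \approx 2.1708 \cdot 10^{-6}$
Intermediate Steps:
$S = 460665$ ($S = - 9 \left(-43023 - 8162\right) = \left(-9\right) \left(-51185\right) = 460665$)
$Y = - \frac{1}{9854}$ ($Y = \frac{1}{-9711 - 143} = \frac{1}{-9854} = - \frac{1}{9854} \approx -0.00010148$)
$\frac{1}{S + Y} = \frac{1}{460665 - \frac{1}{9854}} = \frac{1}{\frac{4539392909}{9854}} = \frac{9854}{4539392909}$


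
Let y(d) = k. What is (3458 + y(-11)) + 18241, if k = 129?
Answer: 21828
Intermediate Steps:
y(d) = 129
(3458 + y(-11)) + 18241 = (3458 + 129) + 18241 = 3587 + 18241 = 21828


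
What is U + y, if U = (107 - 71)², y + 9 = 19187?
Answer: 20474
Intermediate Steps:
y = 19178 (y = -9 + 19187 = 19178)
U = 1296 (U = 36² = 1296)
U + y = 1296 + 19178 = 20474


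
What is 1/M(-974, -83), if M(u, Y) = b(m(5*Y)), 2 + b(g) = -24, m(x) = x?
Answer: -1/26 ≈ -0.038462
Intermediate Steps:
b(g) = -26 (b(g) = -2 - 24 = -26)
M(u, Y) = -26
1/M(-974, -83) = 1/(-26) = -1/26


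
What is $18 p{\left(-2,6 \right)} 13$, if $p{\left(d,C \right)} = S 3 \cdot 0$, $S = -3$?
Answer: $0$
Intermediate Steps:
$p{\left(d,C \right)} = 0$ ($p{\left(d,C \right)} = \left(-3\right) 3 \cdot 0 = \left(-9\right) 0 = 0$)
$18 p{\left(-2,6 \right)} 13 = 18 \cdot 0 \cdot 13 = 0 \cdot 13 = 0$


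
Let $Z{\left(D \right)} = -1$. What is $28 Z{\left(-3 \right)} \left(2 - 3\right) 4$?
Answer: $112$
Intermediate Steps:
$28 Z{\left(-3 \right)} \left(2 - 3\right) 4 = 28 \left(-1\right) \left(2 - 3\right) 4 = - 28 \left(\left(-1\right) 4\right) = \left(-28\right) \left(-4\right) = 112$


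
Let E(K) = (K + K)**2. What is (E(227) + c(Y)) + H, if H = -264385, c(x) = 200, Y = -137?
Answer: -58069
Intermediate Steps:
E(K) = 4*K**2 (E(K) = (2*K)**2 = 4*K**2)
(E(227) + c(Y)) + H = (4*227**2 + 200) - 264385 = (4*51529 + 200) - 264385 = (206116 + 200) - 264385 = 206316 - 264385 = -58069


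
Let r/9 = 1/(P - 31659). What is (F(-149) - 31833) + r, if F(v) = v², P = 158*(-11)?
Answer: -321679913/33397 ≈ -9632.0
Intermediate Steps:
P = -1738
r = -9/33397 (r = 9/(-1738 - 31659) = 9/(-33397) = 9*(-1/33397) = -9/33397 ≈ -0.00026949)
(F(-149) - 31833) + r = ((-149)² - 31833) - 9/33397 = (22201 - 31833) - 9/33397 = -9632 - 9/33397 = -321679913/33397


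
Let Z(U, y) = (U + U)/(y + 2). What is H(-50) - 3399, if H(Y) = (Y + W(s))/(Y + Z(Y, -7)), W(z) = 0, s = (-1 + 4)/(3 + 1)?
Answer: -10192/3 ≈ -3397.3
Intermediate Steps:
Z(U, y) = 2*U/(2 + y) (Z(U, y) = (2*U)/(2 + y) = 2*U/(2 + y))
s = 3/4 ≈ 0.75000
H(Y) = 5/3 (H(Y) = (Y + 0)/(Y + 2*Y/(2 - 7)) = Y/(Y + 2*Y/(-5)) = Y/(Y + 2*Y*(-1/5)) = Y/(Y - 2*Y/5) = Y/((3*Y/5)) = Y*(5/(3*Y)) = 5/3)
H(-50) - 3399 = 5/3 - 3399 = -10192/3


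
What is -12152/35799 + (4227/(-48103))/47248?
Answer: -27618858973061/81362912704656 ≈ -0.33945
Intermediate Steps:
-12152/35799 + (4227/(-48103))/47248 = -12152*1/35799 + (4227*(-1/48103))*(1/47248) = -12152/35799 - 4227/48103*1/47248 = -12152/35799 - 4227/2272770544 = -27618858973061/81362912704656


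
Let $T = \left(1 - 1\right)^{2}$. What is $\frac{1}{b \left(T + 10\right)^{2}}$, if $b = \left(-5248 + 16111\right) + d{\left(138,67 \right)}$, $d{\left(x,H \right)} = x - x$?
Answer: $\frac{1}{1086300} \approx 9.2056 \cdot 10^{-7}$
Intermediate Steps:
$d{\left(x,H \right)} = 0$
$T = 0$ ($T = 0^{2} = 0$)
$b = 10863$ ($b = \left(-5248 + 16111\right) + 0 = 10863 + 0 = 10863$)
$\frac{1}{b \left(T + 10\right)^{2}} = \frac{1}{10863 \left(0 + 10\right)^{2}} = \frac{1}{10863 \cdot 10^{2}} = \frac{1}{10863 \cdot 100} = \frac{1}{10863} \cdot \frac{1}{100} = \frac{1}{1086300}$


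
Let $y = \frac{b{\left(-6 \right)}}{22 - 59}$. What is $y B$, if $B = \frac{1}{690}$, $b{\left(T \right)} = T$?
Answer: $\frac{1}{4255} \approx 0.00023502$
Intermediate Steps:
$y = \frac{6}{37}$ ($y = - \frac{6}{22 - 59} = - \frac{6}{-37} = \left(-6\right) \left(- \frac{1}{37}\right) = \frac{6}{37} \approx 0.16216$)
$B = \frac{1}{690} \approx 0.0014493$
$y B = \frac{6}{37} \cdot \frac{1}{690} = \frac{1}{4255}$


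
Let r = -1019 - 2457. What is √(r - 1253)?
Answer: I*√4729 ≈ 68.768*I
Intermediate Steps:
r = -3476
√(r - 1253) = √(-3476 - 1253) = √(-4729) = I*√4729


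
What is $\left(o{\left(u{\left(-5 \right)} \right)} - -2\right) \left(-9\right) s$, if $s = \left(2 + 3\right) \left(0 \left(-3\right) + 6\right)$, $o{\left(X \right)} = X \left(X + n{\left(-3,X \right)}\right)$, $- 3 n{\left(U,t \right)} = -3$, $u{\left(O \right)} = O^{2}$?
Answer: $-176040$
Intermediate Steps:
$n{\left(U,t \right)} = 1$ ($n{\left(U,t \right)} = \left(- \frac{1}{3}\right) \left(-3\right) = 1$)
$o{\left(X \right)} = X \left(1 + X\right)$ ($o{\left(X \right)} = X \left(X + 1\right) = X \left(1 + X\right)$)
$s = 30$ ($s = 5 \left(0 + 6\right) = 5 \cdot 6 = 30$)
$\left(o{\left(u{\left(-5 \right)} \right)} - -2\right) \left(-9\right) s = \left(\left(-5\right)^{2} \left(1 + \left(-5\right)^{2}\right) - -2\right) \left(-9\right) 30 = \left(25 \left(1 + 25\right) + 2\right) \left(-9\right) 30 = \left(25 \cdot 26 + 2\right) \left(-9\right) 30 = \left(650 + 2\right) \left(-9\right) 30 = 652 \left(-9\right) 30 = \left(-5868\right) 30 = -176040$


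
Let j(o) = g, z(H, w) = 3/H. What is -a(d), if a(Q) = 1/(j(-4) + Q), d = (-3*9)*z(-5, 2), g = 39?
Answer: -5/276 ≈ -0.018116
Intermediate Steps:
j(o) = 39
d = 81/5 (d = (-3*9)*(3/(-5)) = -81*(-1)/5 = -27*(-3/5) = 81/5 ≈ 16.200)
a(Q) = 1/(39 + Q)
-a(d) = -1/(39 + 81/5) = -1/276/5 = -1*5/276 = -5/276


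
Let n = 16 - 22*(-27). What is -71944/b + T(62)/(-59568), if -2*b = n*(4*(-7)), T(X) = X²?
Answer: -269899247/31794420 ≈ -8.4889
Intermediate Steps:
n = 610 (n = 16 + 594 = 610)
b = 8540 (b = -305*4*(-7) = -305*(-28) = -½*(-17080) = 8540)
-71944/b + T(62)/(-59568) = -71944/8540 + 62²/(-59568) = -71944*1/8540 + 3844*(-1/59568) = -17986/2135 - 961/14892 = -269899247/31794420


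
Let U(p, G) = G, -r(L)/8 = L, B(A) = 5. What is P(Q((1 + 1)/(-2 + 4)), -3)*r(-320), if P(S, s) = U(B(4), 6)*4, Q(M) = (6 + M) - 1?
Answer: 61440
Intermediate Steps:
r(L) = -8*L
Q(M) = 5 + M
P(S, s) = 24 (P(S, s) = 6*4 = 24)
P(Q((1 + 1)/(-2 + 4)), -3)*r(-320) = 24*(-8*(-320)) = 24*2560 = 61440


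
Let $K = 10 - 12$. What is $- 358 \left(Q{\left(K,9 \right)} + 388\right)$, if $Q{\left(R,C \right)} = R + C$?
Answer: $-141410$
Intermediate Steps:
$K = -2$ ($K = 10 - 12 = -2$)
$Q{\left(R,C \right)} = C + R$
$- 358 \left(Q{\left(K,9 \right)} + 388\right) = - 358 \left(\left(9 - 2\right) + 388\right) = - 358 \left(7 + 388\right) = \left(-358\right) 395 = -141410$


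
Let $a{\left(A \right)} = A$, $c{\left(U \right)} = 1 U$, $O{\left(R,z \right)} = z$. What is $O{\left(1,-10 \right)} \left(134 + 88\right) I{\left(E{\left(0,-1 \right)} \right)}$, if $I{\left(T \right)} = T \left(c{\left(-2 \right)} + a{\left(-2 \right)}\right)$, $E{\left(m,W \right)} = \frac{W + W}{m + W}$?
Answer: $17760$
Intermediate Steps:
$c{\left(U \right)} = U$
$E{\left(m,W \right)} = \frac{2 W}{W + m}$
$I{\left(T \right)} = - 4 T$ ($I{\left(T \right)} = T \left(-2 - 2\right) = T \left(-4\right) = - 4 T$)
$O{\left(1,-10 \right)} \left(134 + 88\right) I{\left(E{\left(0,-1 \right)} \right)} = - 10 \left(134 + 88\right) \left(- 4 \cdot 2 \left(-1\right) \frac{1}{-1 + 0}\right) = \left(-10\right) 222 \left(- 4 \cdot 2 \left(-1\right) \frac{1}{-1}\right) = - 2220 \left(- 4 \cdot 2 \left(-1\right) \left(-1\right)\right) = - 2220 \left(\left(-4\right) 2\right) = \left(-2220\right) \left(-8\right) = 17760$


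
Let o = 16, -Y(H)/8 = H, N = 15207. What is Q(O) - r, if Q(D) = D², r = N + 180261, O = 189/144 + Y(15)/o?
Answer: -50030007/256 ≈ -1.9543e+5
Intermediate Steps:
Y(H) = -8*H
O = -99/16 (O = 189/144 - 8*15/16 = 189*(1/144) - 120*1/16 = 21/16 - 15/2 = -99/16 ≈ -6.1875)
r = 195468 (r = 15207 + 180261 = 195468)
Q(O) - r = (-99/16)² - 1*195468 = 9801/256 - 195468 = -50030007/256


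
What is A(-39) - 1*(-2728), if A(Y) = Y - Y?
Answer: 2728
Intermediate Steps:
A(Y) = 0
A(-39) - 1*(-2728) = 0 - 1*(-2728) = 0 + 2728 = 2728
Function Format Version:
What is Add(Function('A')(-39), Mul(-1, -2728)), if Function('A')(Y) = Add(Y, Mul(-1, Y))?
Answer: 2728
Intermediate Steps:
Function('A')(Y) = 0
Add(Function('A')(-39), Mul(-1, -2728)) = Add(0, Mul(-1, -2728)) = Add(0, 2728) = 2728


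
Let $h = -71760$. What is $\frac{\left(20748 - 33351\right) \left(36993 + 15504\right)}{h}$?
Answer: $\frac{220539897}{23920} \approx 9219.9$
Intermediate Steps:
$\frac{\left(20748 - 33351\right) \left(36993 + 15504\right)}{h} = \frac{\left(20748 - 33351\right) \left(36993 + 15504\right)}{-71760} = \left(-12603\right) 52497 \left(- \frac{1}{71760}\right) = \left(-661619691\right) \left(- \frac{1}{71760}\right) = \frac{220539897}{23920}$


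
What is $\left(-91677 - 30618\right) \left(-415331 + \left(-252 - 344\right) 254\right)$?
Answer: $69306410925$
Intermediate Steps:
$\left(-91677 - 30618\right) \left(-415331 + \left(-252 - 344\right) 254\right) = - 122295 \left(-415331 - 151384\right) = \left(-122295\right) \left(-566715\right) = 69306410925$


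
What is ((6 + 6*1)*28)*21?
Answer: 7056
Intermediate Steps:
((6 + 6*1)*28)*21 = ((6 + 6)*28)*21 = (12*28)*21 = 336*21 = 7056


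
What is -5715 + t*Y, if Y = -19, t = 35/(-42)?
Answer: -34195/6 ≈ -5699.2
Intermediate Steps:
t = -⅚ (t = 35*(-1/42) = -⅚ ≈ -0.83333)
-5715 + t*Y = -5715 - ⅚*(-19) = -5715 + 95/6 = -34195/6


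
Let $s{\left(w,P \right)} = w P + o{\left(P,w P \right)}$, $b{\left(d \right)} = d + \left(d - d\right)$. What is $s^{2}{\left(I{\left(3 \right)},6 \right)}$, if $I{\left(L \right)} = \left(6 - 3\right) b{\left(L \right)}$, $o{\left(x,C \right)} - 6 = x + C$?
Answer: $14400$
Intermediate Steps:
$o{\left(x,C \right)} = 6 + C + x$ ($o{\left(x,C \right)} = 6 + \left(x + C\right) = 6 + \left(C + x\right) = 6 + C + x$)
$b{\left(d \right)} = d$ ($b{\left(d \right)} = d + 0 = d$)
$I{\left(L \right)} = 3 L$ ($I{\left(L \right)} = \left(6 - 3\right) L = 3 L$)
$s{\left(w,P \right)} = 6 + P + 2 P w$ ($s{\left(w,P \right)} = w P + \left(6 + w P + P\right) = P w + \left(6 + P w + P\right) = P w + \left(6 + P + P w\right) = 6 + P + 2 P w$)
$s^{2}{\left(I{\left(3 \right)},6 \right)} = \left(6 + 6 + 2 \cdot 6 \cdot 3 \cdot 3\right)^{2} = \left(6 + 6 + 2 \cdot 6 \cdot 9\right)^{2} = \left(6 + 6 + 108\right)^{2} = 120^{2} = 14400$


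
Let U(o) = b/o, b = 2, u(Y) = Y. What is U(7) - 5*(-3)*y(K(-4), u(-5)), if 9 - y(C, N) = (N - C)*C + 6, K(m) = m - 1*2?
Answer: 947/7 ≈ 135.29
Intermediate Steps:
K(m) = -2 + m (K(m) = m - 2 = -2 + m)
y(C, N) = 3 - C*(N - C) (y(C, N) = 9 - ((N - C)*C + 6) = 9 - (C*(N - C) + 6) = 9 - (6 + C*(N - C)) = 9 + (-6 - C*(N - C)) = 3 - C*(N - C))
U(o) = 2/o
U(7) - 5*(-3)*y(K(-4), u(-5)) = 2/7 - 5*(-3)*(3 + (-2 - 4)² - 1*(-2 - 4)*(-5)) = 2*(⅐) - (-15)*(3 + (-6)² - 1*(-6)*(-5)) = 2/7 - (-15)*(3 + 36 - 30) = 2/7 - (-15)*9 = 2/7 - 1*(-135) = 2/7 + 135 = 947/7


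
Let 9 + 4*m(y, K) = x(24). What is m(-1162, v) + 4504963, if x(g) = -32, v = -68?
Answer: 18019811/4 ≈ 4.5050e+6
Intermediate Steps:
m(y, K) = -41/4 (m(y, K) = -9/4 + (¼)*(-32) = -9/4 - 8 = -41/4)
m(-1162, v) + 4504963 = -41/4 + 4504963 = 18019811/4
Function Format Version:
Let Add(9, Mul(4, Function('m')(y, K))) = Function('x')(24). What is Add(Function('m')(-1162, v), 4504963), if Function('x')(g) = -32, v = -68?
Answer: Rational(18019811, 4) ≈ 4.5050e+6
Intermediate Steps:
Function('m')(y, K) = Rational(-41, 4) (Function('m')(y, K) = Add(Rational(-9, 4), Mul(Rational(1, 4), -32)) = Add(Rational(-9, 4), -8) = Rational(-41, 4))
Add(Function('m')(-1162, v), 4504963) = Add(Rational(-41, 4), 4504963) = Rational(18019811, 4)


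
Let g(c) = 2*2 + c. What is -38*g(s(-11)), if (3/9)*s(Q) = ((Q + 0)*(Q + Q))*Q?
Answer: 303316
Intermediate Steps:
s(Q) = 6*Q³ (s(Q) = 3*(((Q + 0)*(Q + Q))*Q) = 3*((Q*(2*Q))*Q) = 3*((2*Q²)*Q) = 3*(2*Q³) = 6*Q³)
g(c) = 4 + c
-38*g(s(-11)) = -38*(4 + 6*(-11)³) = -38*(4 + 6*(-1331)) = -38*(4 - 7986) = -38*(-7982) = 303316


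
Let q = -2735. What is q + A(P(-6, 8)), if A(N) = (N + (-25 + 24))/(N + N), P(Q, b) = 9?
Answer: -24611/9 ≈ -2734.6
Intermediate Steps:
A(N) = (-1 + N)/(2*N) (A(N) = (N - 1)/((2*N)) = (-1 + N)*(1/(2*N)) = (-1 + N)/(2*N))
q + A(P(-6, 8)) = -2735 + (1/2)*(-1 + 9)/9 = -2735 + (1/2)*(1/9)*8 = -2735 + 4/9 = -24611/9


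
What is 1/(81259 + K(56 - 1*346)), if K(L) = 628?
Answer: 1/81887 ≈ 1.2212e-5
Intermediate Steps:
1/(81259 + K(56 - 1*346)) = 1/(81259 + 628) = 1/81887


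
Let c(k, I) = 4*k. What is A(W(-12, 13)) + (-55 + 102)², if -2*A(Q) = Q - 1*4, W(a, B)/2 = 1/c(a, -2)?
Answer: 106129/48 ≈ 2211.0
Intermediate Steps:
W(a, B) = 1/(2*a) (W(a, B) = 2/((4*a)) = 2*(1/(4*a)) = 1/(2*a))
A(Q) = 2 - Q/2 (A(Q) = -(Q - 1*4)/2 = -(Q - 4)/2 = -(-4 + Q)/2 = 2 - Q/2)
A(W(-12, 13)) + (-55 + 102)² = (2 - 1/(4*(-12))) + (-55 + 102)² = (2 - (-1)/(4*12)) + 47² = (2 - ½*(-1/24)) + 2209 = (2 + 1/48) + 2209 = 97/48 + 2209 = 106129/48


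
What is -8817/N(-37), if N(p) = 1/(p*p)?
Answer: -12070473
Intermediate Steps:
N(p) = p⁻²
-8817/N(-37) = -8817/((-37)⁻²) = -8817/1/1369 = -8817*1369 = -12070473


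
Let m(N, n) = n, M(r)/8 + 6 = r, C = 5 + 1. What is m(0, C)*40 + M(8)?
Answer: 256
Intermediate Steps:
C = 6
M(r) = -48 + 8*r
m(0, C)*40 + M(8) = 6*40 + (-48 + 8*8) = 240 + (-48 + 64) = 240 + 16 = 256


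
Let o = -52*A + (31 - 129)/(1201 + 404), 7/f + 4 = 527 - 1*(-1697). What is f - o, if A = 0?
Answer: 15253/237540 ≈ 0.064212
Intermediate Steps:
f = 7/2220 (f = 7/(-4 + (527 - 1*(-1697))) = 7/(-4 + (527 + 1697)) = 7/(-4 + 2224) = 7/2220 ≈ 0.0031532)
o = -98/1605 (o = -52*0 + (31 - 129)/(1201 + 404) = 0 - 98/1605 = -98/1605 ≈ -0.061059)
f - o = 7/2220 - 1*(-98/1605) = 7/2220 + 98/1605 = 15253/237540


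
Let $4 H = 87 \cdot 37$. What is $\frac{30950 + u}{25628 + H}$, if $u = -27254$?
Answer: $\frac{14784}{105731} \approx 0.13983$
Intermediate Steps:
$H = \frac{3219}{4}$ ($H = \frac{87 \cdot 37}{4} = \frac{1}{4} \cdot 3219 = \frac{3219}{4} \approx 804.75$)
$\frac{30950 + u}{25628 + H} = \frac{30950 - 27254}{25628 + \frac{3219}{4}} = \frac{3696}{\frac{105731}{4}} = 3696 \cdot \frac{4}{105731} = \frac{14784}{105731}$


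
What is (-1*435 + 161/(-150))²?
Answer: 4278598921/22500 ≈ 1.9016e+5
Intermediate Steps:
(-1*435 + 161/(-150))² = (-435 + 161*(-1/150))² = (-435 - 161/150)² = (-65411/150)² = 4278598921/22500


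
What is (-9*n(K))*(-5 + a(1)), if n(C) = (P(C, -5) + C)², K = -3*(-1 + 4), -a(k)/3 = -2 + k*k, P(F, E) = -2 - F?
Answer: 72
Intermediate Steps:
a(k) = 6 - 3*k² (a(k) = -3*(-2 + k*k) = -3*(-2 + k²) = 6 - 3*k²)
K = -9 (K = -3*3 = -9)
n(C) = 4 (n(C) = ((-2 - C) + C)² = (-2)² = 4)
(-9*n(K))*(-5 + a(1)) = (-9*4)*(-5 + (6 - 3*1²)) = -36*(-5 + (6 - 3*1)) = -36*(-5 + (6 - 3)) = -36*(-5 + 3) = -36*(-2) = 72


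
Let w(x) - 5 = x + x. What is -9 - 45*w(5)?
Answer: -684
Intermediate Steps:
w(x) = 5 + 2*x (w(x) = 5 + (x + x) = 5 + 2*x)
-9 - 45*w(5) = -9 - 45*(5 + 2*5) = -9 - 45*(5 + 10) = -9 - 45*15 = -9 - 675 = -684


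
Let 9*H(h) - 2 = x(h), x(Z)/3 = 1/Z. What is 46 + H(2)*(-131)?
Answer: -89/18 ≈ -4.9444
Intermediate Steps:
x(Z) = 3/Z
H(h) = 2/9 + 1/(3*h) (H(h) = 2/9 + (3/h)/9 = 2/9 + 1/(3*h))
46 + H(2)*(-131) = 46 + ((⅑)*(3 + 2*2)/2)*(-131) = 46 + ((⅑)*(½)*(3 + 4))*(-131) = 46 + ((⅑)*(½)*7)*(-131) = 46 + (7/18)*(-131) = 46 - 917/18 = -89/18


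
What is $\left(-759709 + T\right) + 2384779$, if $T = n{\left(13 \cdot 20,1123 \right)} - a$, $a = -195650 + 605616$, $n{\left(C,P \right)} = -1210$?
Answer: $1213894$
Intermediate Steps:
$a = 409966$
$T = -411176$ ($T = -1210 - 409966 = -411176$)
$\left(-759709 + T\right) + 2384779 = \left(-759709 - 411176\right) + 2384779 = -1170885 + 2384779 = 1213894$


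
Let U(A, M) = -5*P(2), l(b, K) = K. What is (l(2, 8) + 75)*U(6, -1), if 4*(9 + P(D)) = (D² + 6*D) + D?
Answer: 3735/2 ≈ 1867.5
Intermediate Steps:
P(D) = -9 + D²/4 + 7*D/4 (P(D) = -9 + ((D² + 6*D) + D)/4 = -9 + (D² + 7*D)/4 = -9 + (D²/4 + 7*D/4) = -9 + D²/4 + 7*D/4)
U(A, M) = 45/2 (U(A, M) = -5*(-9 + (¼)*2² + (7/4)*2) = -5*(-9 + (¼)*4 + 7/2) = -5*(-9 + 1 + 7/2) = -5*(-9/2) = 45/2)
(l(2, 8) + 75)*U(6, -1) = (8 + 75)*(45/2) = 83*(45/2) = 3735/2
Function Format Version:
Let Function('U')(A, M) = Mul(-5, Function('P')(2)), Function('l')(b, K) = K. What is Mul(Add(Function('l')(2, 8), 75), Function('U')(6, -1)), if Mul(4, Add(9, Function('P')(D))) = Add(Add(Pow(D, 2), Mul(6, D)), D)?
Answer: Rational(3735, 2) ≈ 1867.5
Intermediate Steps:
Function('P')(D) = Add(-9, Mul(Rational(1, 4), Pow(D, 2)), Mul(Rational(7, 4), D)) (Function('P')(D) = Add(-9, Mul(Rational(1, 4), Add(Add(Pow(D, 2), Mul(6, D)), D))) = Add(-9, Mul(Rational(1, 4), Add(Pow(D, 2), Mul(7, D)))) = Add(-9, Add(Mul(Rational(1, 4), Pow(D, 2)), Mul(Rational(7, 4), D))) = Add(-9, Mul(Rational(1, 4), Pow(D, 2)), Mul(Rational(7, 4), D)))
Function('U')(A, M) = Rational(45, 2) (Function('U')(A, M) = Mul(-5, Add(-9, Mul(Rational(1, 4), Pow(2, 2)), Mul(Rational(7, 4), 2))) = Mul(-5, Add(-9, Mul(Rational(1, 4), 4), Rational(7, 2))) = Mul(-5, Add(-9, 1, Rational(7, 2))) = Mul(-5, Rational(-9, 2)) = Rational(45, 2))
Mul(Add(Function('l')(2, 8), 75), Function('U')(6, -1)) = Mul(Add(8, 75), Rational(45, 2)) = Mul(83, Rational(45, 2)) = Rational(3735, 2)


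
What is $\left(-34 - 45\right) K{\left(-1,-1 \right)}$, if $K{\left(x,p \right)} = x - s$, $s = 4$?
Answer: $395$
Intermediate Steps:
$K{\left(x,p \right)} = -4 + x$ ($K{\left(x,p \right)} = x - 4 = -4 + x$)
$\left(-34 - 45\right) K{\left(-1,-1 \right)} = \left(-34 - 45\right) \left(-4 - 1\right) = \left(-79\right) \left(-5\right) = 395$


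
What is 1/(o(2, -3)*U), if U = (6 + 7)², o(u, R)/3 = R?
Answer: -1/1521 ≈ -0.00065746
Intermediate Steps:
o(u, R) = 3*R
U = 169 (U = 13² = 169)
1/(o(2, -3)*U) = 1/((3*(-3))*169) = 1/(-9*169) = 1/(-1521) = -1/1521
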